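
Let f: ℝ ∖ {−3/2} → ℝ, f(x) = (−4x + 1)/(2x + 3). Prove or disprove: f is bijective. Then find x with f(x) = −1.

2

If f(x) = −2, cross-multiplying gives 2(−4x + 1) = −4(2x + 3), which simplifies to 2 = −12 — false.  So −2 has no preimage and f is not surjective.
Thus f is not bijective.
Solving f(x) = −1: cross-multiplying gives −4x + 1 = −1(2x + 3), which rearranges to −2x = −4, so x = 2.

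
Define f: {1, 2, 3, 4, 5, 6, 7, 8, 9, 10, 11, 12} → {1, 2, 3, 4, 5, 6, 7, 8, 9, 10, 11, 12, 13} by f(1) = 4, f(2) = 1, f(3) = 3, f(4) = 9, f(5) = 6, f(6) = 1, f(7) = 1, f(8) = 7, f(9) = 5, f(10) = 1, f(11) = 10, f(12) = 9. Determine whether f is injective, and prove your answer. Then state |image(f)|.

f(2) = 1 = f(6) with 2 ≠ 6, so f is not injective.
The image of f is {1, 3, 4, 5, 6, 7, 9, 10}, which has 8 elements.

8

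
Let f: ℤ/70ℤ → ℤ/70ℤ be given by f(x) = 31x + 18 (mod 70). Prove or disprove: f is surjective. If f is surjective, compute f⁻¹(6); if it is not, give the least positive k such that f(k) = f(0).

Since gcd(31, 70) = 1, 31 is invertible modulo 70. Euclid's algorithm: 70 = 2·31 + 8, 31 = 3·8 + 7, 8 = 1·7 + 1; back-substituting gives 1 = 61·31 − 27·70, so 31⁻¹ ≡ 61 (mod 70).
Then y ↦ 61(y − 18) is a two-sided inverse to f, so every y ∈ ℤ/70ℤ has a preimage.
Hence f is surjective.
Since f is surjective, we find f⁻¹(6): we need 31x ≡ 6 − 18 ≡ 58 (mod 70). Using 31⁻¹ = 61: x ≡ 61·58 = 3538 = 50·70 + 38, so x = 38.
Check: f(38) = 31·38 + 18 = 1196 = 17·70 + 6 ≡ 6 (mod 70).

38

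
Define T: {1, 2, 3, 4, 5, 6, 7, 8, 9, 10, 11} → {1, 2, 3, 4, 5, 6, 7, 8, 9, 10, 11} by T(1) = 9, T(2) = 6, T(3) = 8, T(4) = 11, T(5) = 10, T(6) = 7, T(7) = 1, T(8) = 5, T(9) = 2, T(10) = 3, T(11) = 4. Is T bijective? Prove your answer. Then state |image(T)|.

The values 9, 6, 8, 11, 10, 7, 1, 5, 2, 3, 4 are a permutation of {1, 2, 3, 4, 5, 6, 7, 8, 9, 10, 11}: each element appears exactly once.
So T is injective and surjective, hence bijective.
The image of T is {1, 2, 3, 4, 5, 6, 7, 8, 9, 10, 11}, which has 11 elements.

11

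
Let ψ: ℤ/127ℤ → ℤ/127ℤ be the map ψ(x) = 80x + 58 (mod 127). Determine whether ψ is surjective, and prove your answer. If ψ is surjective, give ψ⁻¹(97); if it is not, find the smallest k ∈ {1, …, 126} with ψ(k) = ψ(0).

Since gcd(80, 127) = 1, 80 is invertible modulo 127. Euclid's algorithm: 127 = 1·80 + 47, 80 = 1·47 + 33, 47 = 1·33 + 14, 33 = 2·14 + 5, 14 = 2·5 + 4, 5 = 1·4 + 1; back-substituting gives 1 = 27·80 − 17·127, so 80⁻¹ ≡ 27 (mod 127).
Then y ↦ 27(y − 58) is a two-sided inverse to ψ, so every y ∈ ℤ/127ℤ has a preimage.
So ψ is surjective.
Since ψ is surjective, we compute ψ⁻¹(97): solve 80x + 58 ≡ 97 (mod 127), i.e. 80x ≡ 39 (mod 127).
Multiplying by 80⁻¹ = 27 gives x ≡ 27·39 = 1053 = 8·127 + 37 ≡ 37 (mod 127).
Check: ψ(37) = 80·37 + 58 = 3018 = 23·127 + 97 ≡ 97 (mod 127).

37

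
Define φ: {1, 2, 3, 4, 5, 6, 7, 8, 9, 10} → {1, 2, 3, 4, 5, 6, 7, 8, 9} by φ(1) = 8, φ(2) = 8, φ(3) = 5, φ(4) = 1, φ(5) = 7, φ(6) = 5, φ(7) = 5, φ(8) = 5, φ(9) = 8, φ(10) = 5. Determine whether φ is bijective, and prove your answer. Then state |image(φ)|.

4

φ(1) = 8 = φ(2) with 1 ≠ 2, so φ is not injective, hence not bijective.
The image of φ is {1, 5, 7, 8}, which has 4 elements.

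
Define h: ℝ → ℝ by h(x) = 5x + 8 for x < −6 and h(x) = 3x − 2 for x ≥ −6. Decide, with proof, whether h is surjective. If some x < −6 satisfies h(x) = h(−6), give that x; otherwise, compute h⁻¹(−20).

-6

Both pieces are strictly increasing (slopes 5 and 3), so each is injective on its own interval.
The left piece maps (−∞, −6) onto (−∞, −22); the right piece maps [−6, ∞) onto [−20, ∞).
The union (−∞, −22) ∪ [−20, ∞) omits the interval between −22 and −20; in particular −22 has no preimage. So h is not surjective.
Because the two images are disjoint, no x < −6 has h(x) = h(−6), so we compute h⁻¹(−20): −20 lies in [−20, ∞), so solve 3x − 2 = −20: x = (−20 + 2)/3 = −6.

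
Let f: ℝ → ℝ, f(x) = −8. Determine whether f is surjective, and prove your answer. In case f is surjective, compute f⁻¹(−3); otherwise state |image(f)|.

f(x) = −8 for all x, so −7 has no preimage and f is not surjective.
Since f is not surjective, we state |image(f)|: the image of f is {−8}, which has 1 element.

1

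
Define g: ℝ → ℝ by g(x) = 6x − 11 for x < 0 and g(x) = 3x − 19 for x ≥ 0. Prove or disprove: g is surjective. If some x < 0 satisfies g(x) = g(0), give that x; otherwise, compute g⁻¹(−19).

-4/3

Both pieces are strictly increasing (slopes 6 and 3), so each is injective on its own interval.
The left piece maps (−∞, 0) onto (−∞, −11); the right piece maps [0, ∞) onto [−19, ∞).
The union (−∞, −11) ∪ [−19, ∞) covers ℝ, so g is surjective.
For the follow-up: the images overlap, so an x < 0 with g(x) = g(0) exists. g(0) = −19; solving 6x − 11 = −19 for x < 0 gives x = (−19 + 11)/6 = −4/3.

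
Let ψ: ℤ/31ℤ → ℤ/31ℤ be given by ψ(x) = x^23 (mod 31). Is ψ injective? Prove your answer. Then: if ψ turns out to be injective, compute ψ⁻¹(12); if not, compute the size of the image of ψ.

11

Since 31 is prime, the nonzero elements of ℤ/31ℤ form a cyclic group of order 30.
As gcd(23, 30) = 1, raising to the 23rd power is a bijection on this group: if a^23 ≡ b^23 then (ab^{−1})^23 = 1, and the only element of order dividing gcd(23, 30) = 1 is 1, so a = b.
With ψ(0) = 0 this makes ψ injective on all of ℤ/31ℤ, hence bijective (finite equal-size domain and codomain). In particular ψ is injective.
Since ψ is injective, we find the preimage of 12. The inverse of x ↦ x^23 on (ℤ/31ℤ)^× is x ↦ x^17, because 23·17 = 391 = 13·30 + 1 ≡ 1 (mod 30) and x^{30} = 1 for x ≠ 0 (Fermat). So ψ⁻¹(12) = 12^17 mod 31.
Repeated squaring mod 31: 12^1 ≡ 12, 12^2 ≡ 12² = 144 ≡ 20, 12^4 ≡ 20² = 400 ≡ 28, 12^8 ≡ 28² = 784 ≡ 9, 12^16 ≡ 9² = 81 ≡ 19. Since 17 = 16 + 1, 12^17 ≡ 19·12: 19·12 = 228 ≡ 11. So 12^17 ≡ 11 (mod 31).
Hence ψ⁻¹(12) = 11.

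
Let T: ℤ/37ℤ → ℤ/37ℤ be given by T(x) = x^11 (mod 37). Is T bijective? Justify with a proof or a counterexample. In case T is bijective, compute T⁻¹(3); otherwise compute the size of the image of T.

21

Since 37 is prime, the nonzero elements of ℤ/37ℤ form a cyclic group of order 36.
As gcd(11, 36) = 1, raising to the 11th power is a bijection on this group: if u^11 ≡ v^11 then (uv^{−1})^11 = 1, and the only element of order dividing gcd(11, 36) = 1 is 1, so u = v.
With T(0) = 0 this makes T injective on all of ℤ/37ℤ, hence bijective (finite equal-size domain and codomain). In particular T is bijective.
Since T is bijective, we find the preimage of 3. The inverse of x ↦ x^11 on (ℤ/37ℤ)^× is x ↦ x^23, because 11·23 = 253 = 7·36 + 1 ≡ 1 (mod 36) and x^{36} = 1 for x ≠ 0 (Fermat). So T⁻¹(3) = 3^23 mod 37.
Repeated squaring mod 37: 3^1 ≡ 3, 3^2 ≡ 3² = 9, 3^4 ≡ 9² = 81 ≡ 7, 3^8 ≡ 7² = 49 ≡ 12, 3^16 ≡ 12² = 144 ≡ 33. Since 23 = 16 + 4 + 2 + 1, 3^23 ≡ 33·7·9·3: 33·7 = 231 ≡ 9, then 9·9 = 81 ≡ 7, then 7·3 = 21. So 3^23 ≡ 21 (mod 37).
Hence T⁻¹(3) = 21.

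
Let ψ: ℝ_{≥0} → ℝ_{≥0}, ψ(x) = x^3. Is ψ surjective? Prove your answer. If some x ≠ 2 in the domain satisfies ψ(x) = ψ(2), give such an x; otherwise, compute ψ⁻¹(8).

For any y ∈ ℝ_{≥0}, x = y^{1/3} ∈ ℝ_{≥0} gives ψ(x) = y, so ψ is surjective.
Since x ↦ x^3 is strictly increasing on ℝ_{≥0}, it is injective there, so no x ≠ 2 in the domain has ψ(x) = ψ(2). We therefore compute ψ⁻¹(8) = 8^{1/3} = 2 (indeed 2^3 = 8).

2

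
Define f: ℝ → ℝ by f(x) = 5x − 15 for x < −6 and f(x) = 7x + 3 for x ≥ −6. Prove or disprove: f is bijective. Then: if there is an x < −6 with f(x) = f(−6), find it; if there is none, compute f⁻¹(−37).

Both pieces are strictly increasing (slopes 5 and 7), so each is injective on its own interval.
The left piece maps (−∞, −6) onto (−∞, −45); the right piece maps [−6, ∞) onto [−39, ∞).
The images leave a gap (−45 has no preimage), so f is not surjective, hence not bijective.
Because the two images are disjoint, no x < −6 has f(x) = f(−6), so we compute f⁻¹(−37): −37 lies in [−39, ∞), so solve 7x + 3 = −37: x = (−37 − 3)/7 = −40/7.

-40/7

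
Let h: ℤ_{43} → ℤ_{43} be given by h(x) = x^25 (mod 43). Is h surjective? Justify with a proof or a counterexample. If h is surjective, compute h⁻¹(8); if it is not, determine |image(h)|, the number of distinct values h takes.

Since 43 is prime, the nonzero elements of ℤ_{43} form a cyclic group of order 42.
As gcd(25, 42) = 1, raising to the 25th power is a bijection on this group: if u^25 ≡ v^25 then (uv^{−1})^25 = 1, and the only element of order dividing gcd(25, 42) = 1 is 1, so u = v.
With h(0) = 0 this makes h injective on all of ℤ_{43}, hence bijective (finite equal-size domain and codomain). In particular h is surjective.
Since h is surjective, we find the preimage of 8. The inverse of x ↦ x^25 on (ℤ_{43})^× is x ↦ x^37, because 25·37 = 925 = 22·42 + 1 ≡ 1 (mod 42) and x^{42} = 1 for x ≠ 0 (Fermat). So h⁻¹(8) = 8^37 mod 43.
Repeated squaring mod 43: 8^1 ≡ 8, 8^2 ≡ 8² = 64 ≡ 21, 8^4 ≡ 21² = 441 ≡ 11, 8^8 ≡ 11² = 121 ≡ 35, 8^16 ≡ 35² = 1225 ≡ 21, 8^32 ≡ 21² = 441 ≡ 11. Since 37 = 32 + 4 + 1, 8^37 ≡ 11·11·8: 11·11 = 121 ≡ 35, then 35·8 = 280 ≡ 22. So 8^37 ≡ 22 (mod 43).
Hence h⁻¹(8) = 22.

22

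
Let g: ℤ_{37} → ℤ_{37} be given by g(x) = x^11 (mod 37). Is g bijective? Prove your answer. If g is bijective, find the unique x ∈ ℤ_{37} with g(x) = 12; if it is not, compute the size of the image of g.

7

Since 37 is prime, the nonzero elements of ℤ_{37} form a cyclic group of order 36.
As gcd(11, 36) = 1, raising to the 11th power is a bijection on this group: if a^11 ≡ b^11 then (ab^{−1})^11 = 1, and the only element of order dividing gcd(11, 36) = 1 is 1, so a = b.
With g(0) = 0 this makes g injective on all of ℤ_{37}, hence bijective (finite equal-size domain and codomain). In particular g is bijective.
Since g is bijective, we find the preimage of 12. The inverse of x ↦ x^11 on (ℤ_{37})^× is x ↦ x^23, because 11·23 = 253 = 7·36 + 1 ≡ 1 (mod 36) and x^{36} = 1 for x ≠ 0 (Fermat). So g⁻¹(12) = 12^23 mod 37.
Repeated squaring mod 37: 12^1 ≡ 12, 12^2 ≡ 12² = 144 ≡ 33, 12^4 ≡ 33² = 1089 ≡ 16, 12^8 ≡ 16² = 256 ≡ 34, 12^16 ≡ 34² = 1156 ≡ 9. Since 23 = 16 + 4 + 2 + 1, 12^23 ≡ 9·16·33·12: 9·16 = 144 ≡ 33, then 33·33 = 1089 ≡ 16, then 16·12 = 192 ≡ 7. So 12^23 ≡ 7 (mod 37).
Hence g⁻¹(12) = 7.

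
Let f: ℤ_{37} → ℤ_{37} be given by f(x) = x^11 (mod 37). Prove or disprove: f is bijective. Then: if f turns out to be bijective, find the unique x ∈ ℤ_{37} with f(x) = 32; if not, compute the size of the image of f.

17

Since 37 is prime, the nonzero elements of ℤ_{37} form a cyclic group of order 36.
As gcd(11, 36) = 1, raising to the 11th power is a bijection on this group: if x_1^11 ≡ x_2^11 then (x_1x_2^{−1})^11 = 1, and the only element of order dividing gcd(11, 36) = 1 is 1, so x_1 = x_2.
With f(0) = 0 this makes f injective on all of ℤ_{37}, hence bijective (finite equal-size domain and codomain). In particular f is bijective.
Since f is bijective, we find the preimage of 32. The inverse of x ↦ x^11 on (ℤ_{37})^× is x ↦ x^23, because 11·23 = 253 = 7·36 + 1 ≡ 1 (mod 36) and x^{36} = 1 for x ≠ 0 (Fermat). So f⁻¹(32) = 32^23 mod 37.
Repeated squaring mod 37: 32^1 ≡ 32, 32^2 ≡ 32² = 1024 ≡ 25, 32^4 ≡ 25² = 625 ≡ 33, 32^8 ≡ 33² = 1089 ≡ 16, 32^16 ≡ 16² = 256 ≡ 34. Since 23 = 16 + 4 + 2 + 1, 32^23 ≡ 34·33·25·32: 34·33 = 1122 ≡ 12, then 12·25 = 300 ≡ 4, then 4·32 = 128 ≡ 17. So 32^23 ≡ 17 (mod 37).
Hence f⁻¹(32) = 17.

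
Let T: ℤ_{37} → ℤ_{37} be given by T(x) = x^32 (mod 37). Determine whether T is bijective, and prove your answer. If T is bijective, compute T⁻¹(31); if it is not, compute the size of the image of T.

10

T(1) = 1^32 = 1.
T(6): Repeated squaring mod 37: 6^1 ≡ 6, 6^2 ≡ 6² = 36, 6^4 ≡ 36² = 1296 ≡ 1, 6^8 ≡ 1² = 1, 6^16 ≡ 1² = 1, 6^32 ≡ 1² = 1. So 6^32 ≡ 1 (mod 37).
So T(1) = T(6) = 1 while 1 ≠ 6, so T is not injective, hence not bijective.
Since T is not bijective, we determine |image(T)|. Computing x^32 mod 37 for each x (by repeated squaring, reducing mod 37 at every step), the values T(0), T(1), …, T(36) are: 0, 1, 7, 16, 12, 9, 1, 9, 10, 34, 26, 10, 7, 12, 26, 33, 33, 34, 16, 16, 34, 33, 33, 26, 12, 7, 10, 26, 34, 10, 9, 1, 9, 12, 16, 7, 1.
The distinct values are {0, 1, 7, 9, 10, 12, 16, 26, 33, 34}; there are 10 of them.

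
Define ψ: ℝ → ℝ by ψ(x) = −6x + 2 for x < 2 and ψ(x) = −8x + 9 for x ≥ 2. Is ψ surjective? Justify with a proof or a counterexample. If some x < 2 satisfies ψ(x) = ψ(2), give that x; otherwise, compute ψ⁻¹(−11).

3/2

Both pieces are strictly decreasing (slopes −6 and −8), so each is injective on its own interval.
The left piece maps (−∞, 2) onto (−10, ∞); the right piece maps [2, ∞) onto (−∞, −7].
The union (−10, ∞) ∪ (−∞, −7] covers ℝ, so ψ is surjective.
For the follow-up: the images overlap, so an x < 2 with ψ(x) = ψ(2) exists. ψ(2) = −7; solving −6x + 2 = −7 for x < 2 gives x = (−7 − 2)/(−6) = 3/2.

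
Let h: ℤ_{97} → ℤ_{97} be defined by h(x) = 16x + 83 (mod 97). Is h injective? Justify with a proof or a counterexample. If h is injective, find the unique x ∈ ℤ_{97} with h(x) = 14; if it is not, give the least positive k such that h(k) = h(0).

26

If h(a) = h(b), then 16a ≡ 16b (mod 97). Because gcd(16, 97) = 1, we may cancel 16 to get a ≡ b (mod 97).
Hence h is injective.
We now compute 16⁻¹ mod 97 explicitly. Euclid's algorithm: 97 = 6·16 + 1; back-substituting gives 1 = 91·16 − 15·97, so 16⁻¹ ≡ 91 (mod 97).
Since h is injective, we compute h⁻¹(14): solve 16x + 83 ≡ 14 (mod 97), i.e. 16x ≡ 28 (mod 97).
Multiplying by 16⁻¹ = 91 gives x ≡ 91·28 = 2548 = 26·97 + 26 ≡ 26 (mod 97).
Check: h(26) = 16·26 + 83 = 499 = 5·97 + 14 ≡ 14 (mod 97).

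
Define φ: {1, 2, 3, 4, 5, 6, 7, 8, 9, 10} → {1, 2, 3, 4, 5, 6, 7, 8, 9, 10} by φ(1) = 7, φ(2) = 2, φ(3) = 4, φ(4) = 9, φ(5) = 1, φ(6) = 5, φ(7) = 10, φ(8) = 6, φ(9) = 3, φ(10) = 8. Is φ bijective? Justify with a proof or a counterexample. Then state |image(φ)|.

The values 7, 2, 4, 9, 1, 5, 10, 6, 3, 8 are a permutation of {1, 2, 3, 4, 5, 6, 7, 8, 9, 10}: each element appears exactly once.
So φ is injective and surjective, hence bijective.
The image of φ is {1, 2, 3, 4, 5, 6, 7, 8, 9, 10}, which has 10 elements.

10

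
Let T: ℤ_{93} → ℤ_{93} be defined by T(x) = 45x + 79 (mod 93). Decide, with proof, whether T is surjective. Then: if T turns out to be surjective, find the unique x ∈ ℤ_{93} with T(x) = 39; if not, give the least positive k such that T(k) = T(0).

Since gcd(45, 93) = 3, we have 45x ≡ 0 (mod 3) for all x, so T(x) ≡ 1 (mod 3).
But 0 ≢ 1 (mod 3), so 0 ∈ ℤ_{93} has no preimage. Hence T is not surjective.
Since T is not surjective, we find the least positive k with T(k) = T(0): this means 45k ≡ 0 (mod 93), i.e. 93 ∣ 45k. Since gcd(45, 93) = 3, dividing through by 3 this holds exactly when 31 ∣ 15k, and as gcd(15, 31) = 1, exactly when 31 ∣ k.
The smallest positive such k is 31.

31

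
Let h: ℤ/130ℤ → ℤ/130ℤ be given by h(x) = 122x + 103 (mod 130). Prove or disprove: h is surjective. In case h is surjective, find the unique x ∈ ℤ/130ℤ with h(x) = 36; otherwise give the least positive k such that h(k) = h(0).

Recall that surjectivity means every element of the codomain has a preimage under h.
Since gcd(122, 130) = 2, we have 122x ≡ 0 (mod 2) for all x, so h(x) ≡ 1 (mod 2).
But 0 ≢ 1 (mod 2), so 0 ∈ ℤ/130ℤ has no preimage. Therefore h is not surjective.
Since h is not surjective, we find the least positive k with h(k) = h(0): this means 122k ≡ 0 (mod 130), i.e. 130 ∣ 122k. Since gcd(122, 130) = 2, dividing through by 2 this holds exactly when 65 ∣ 61k, and as gcd(61, 65) = 1, exactly when 65 ∣ k.
The smallest positive such k is 65.

65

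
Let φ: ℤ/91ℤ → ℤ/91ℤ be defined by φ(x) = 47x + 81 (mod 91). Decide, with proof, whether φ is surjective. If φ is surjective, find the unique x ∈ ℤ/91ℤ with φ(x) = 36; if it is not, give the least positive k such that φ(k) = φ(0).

By definition, surjectivity means every element of the codomain has a preimage under φ.
Since gcd(47, 91) = 1, 47 is invertible modulo 91. Euclid's algorithm: 91 = 1·47 + 44, 47 = 1·44 + 3, 44 = 14·3 + 2, 3 = 1·2 + 1; back-substituting gives 1 = 31·47 − 16·91, so 47⁻¹ ≡ 31 (mod 91).
Then y ↦ 31(y − 81) is a two-sided inverse to φ, so every y ∈ ℤ/91ℤ has a preimage.
Therefore φ is surjective.
Since φ is surjective, we compute φ⁻¹(36): solve 47x + 81 ≡ 36 (mod 91), i.e. 47x ≡ 46 (mod 91).
Multiplying by 47⁻¹ = 31 gives x ≡ 31·46 = 1426 = 15·91 + 61 ≡ 61 (mod 91).
Check: φ(61) = 47·61 + 81 = 2948 = 32·91 + 36 ≡ 36 (mod 91).

61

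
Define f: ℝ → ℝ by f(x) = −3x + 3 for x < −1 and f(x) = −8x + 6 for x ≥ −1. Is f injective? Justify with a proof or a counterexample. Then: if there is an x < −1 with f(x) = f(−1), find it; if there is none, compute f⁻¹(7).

Both pieces are strictly decreasing (slopes −3 and −8), so each is injective on its own interval.
The left piece maps (−∞, −1) onto (6, ∞); the right piece maps [−1, ∞) onto (−∞, 14].
These images overlap. In particular f(−1) = 14 (right piece), and solving −3x + 3 = 14 on the left piece gives x = −11/3 < −1.
So f(−11/3) = f(−1) with −11/3 ≠ −1, and f is not injective. This x = −11/3 is the requested value below −1.

-11/3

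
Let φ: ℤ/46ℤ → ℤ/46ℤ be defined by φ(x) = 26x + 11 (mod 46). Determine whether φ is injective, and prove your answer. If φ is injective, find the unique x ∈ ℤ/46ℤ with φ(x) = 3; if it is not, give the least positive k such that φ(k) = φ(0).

By definition, injectivity means: for all s, t in the domain, φ(s) = φ(t) implies s = t.
We have gcd(26, 46) = 2 > 1. Taking s = 0 and t = 23: φ(0) = 11 and φ(23) = 26·23 + 11 = 609 ≡ 11 (mod 46).
So φ(0) = φ(23) while 0 ≠ 23, thus φ is not injective.
Since φ is not injective, we find the least positive k with φ(k) = φ(0): this means 26k ≡ 0 (mod 46), i.e. 46 ∣ 26k. Since gcd(26, 46) = 2, dividing through by 2 this holds exactly when 23 ∣ 13k, and as gcd(13, 23) = 1, exactly when 23 ∣ k.
The smallest positive such k is 23.

23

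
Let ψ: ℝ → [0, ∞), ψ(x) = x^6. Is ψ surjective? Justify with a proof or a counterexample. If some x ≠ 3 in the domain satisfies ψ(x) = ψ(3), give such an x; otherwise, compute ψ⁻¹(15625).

-3

For any y ∈ [0, ∞), x = y^{1/6} ∈ ℝ satisfies x^6 = y, so ψ is surjective.
For the follow-up, such an x exists: taking x = −3 ∈ ℝ gives ψ(−3) = 729 = ψ(3) with −3 ≠ 3.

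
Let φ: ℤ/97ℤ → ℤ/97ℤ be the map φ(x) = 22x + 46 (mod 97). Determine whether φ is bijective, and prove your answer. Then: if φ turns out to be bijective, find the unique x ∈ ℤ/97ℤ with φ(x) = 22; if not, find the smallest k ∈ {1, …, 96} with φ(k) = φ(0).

43

By definition, φ is injective if φ(a) = φ(b) implies a = b.
Suppose φ(a) = φ(b) in ℤ/97ℤ. Then 22a + 46 ≡ 22b + 46 (mod 97), so 22(a − b) ≡ 0 (mod 97).
Since gcd(22, 97) = 1, 22 is invertible modulo 97, so a − b ≡ 0 (mod 97), i.e. a = b.
We now compute 22⁻¹ mod 97 explicitly. Euclid's algorithm: 97 = 4·22 + 9, 22 = 2·9 + 4, 9 = 2·4 + 1; back-substituting gives 1 = 75·22 − 17·97, so 22⁻¹ ≡ 75 (mod 97).
For any y ∈ ℤ/97ℤ, x = 75(y − 46) mod 97 satisfies φ(x) = 22·75(y − 46) + 46 ≡ y (since 22·75 ≡ 1 mod 97). So every y has a preimage.
So φ is bijective.
Since φ is bijective, we find φ⁻¹(22): we need 22x ≡ 22 − 46 ≡ 73 (mod 97). Using 22⁻¹ = 75: x ≡ 75·73 = 5475 = 56·97 + 43, so x = 43.
Check: φ(43) = 22·43 + 46 = 992 = 10·97 + 22 ≡ 22 (mod 97).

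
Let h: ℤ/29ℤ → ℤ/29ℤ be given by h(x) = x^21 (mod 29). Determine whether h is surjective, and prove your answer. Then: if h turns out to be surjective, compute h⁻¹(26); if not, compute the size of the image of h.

5

h(2): Repeated squaring mod 29: 2^1 ≡ 2, 2^2 ≡ 2² = 4, 2^4 ≡ 4² = 16, 2^8 ≡ 16² = 256 ≡ 24, 2^16 ≡ 24² = 576 ≡ 25. Since 21 = 16 + 4 + 1, 2^21 ≡ 25·16·2: 25·16 = 400 ≡ 23, then 23·2 = 46 ≡ 17. So 2^21 ≡ 17 (mod 29).
h(3): Repeated squaring mod 29: 3^1 ≡ 3, 3^2 ≡ 3² = 9, 3^4 ≡ 9² = 81 ≡ 23, 3^8 ≡ 23² = 529 ≡ 7, 3^16 ≡ 7² = 49 ≡ 20. Since 21 = 16 + 4 + 1, 3^21 ≡ 20·23·3: 20·23 = 460 ≡ 25, then 25·3 = 75 ≡ 17. So 3^21 ≡ 17 (mod 29).
So h(2) = h(3) = 17 while 2 ≠ 3, hence h is not injective.
A non-injective map from the 29-element set ℤ/29ℤ to itself takes at most 28 distinct values, so it cannot be surjective. So h is not surjective.
Since h is not surjective, we determine |image(h)|. Computing x^21 mod 29 for each x (by repeated squaring, reducing mod 29 at every step), the values h(0), h(1), …, h(28) are: 0, 1, 17, 17, 28, 28, 28, 1, 12, 28, 12, 17, 12, 28, 17, 12, 1, 17, 12, 17, 1, 17, 28, 1, 1, 1, 12, 12, 28.
The distinct values are {0, 1, 12, 17, 28}; there are 5 of them.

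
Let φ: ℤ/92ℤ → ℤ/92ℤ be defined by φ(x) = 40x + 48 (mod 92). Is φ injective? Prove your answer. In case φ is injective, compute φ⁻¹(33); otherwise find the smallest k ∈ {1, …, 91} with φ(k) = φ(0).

Recall that injectivity means: for all s, t in the domain, φ(s) = φ(t) implies s = t.
We have gcd(40, 92) = 4 > 1. Taking s = 0 and t = 23: φ(0) = 48 and φ(23) = 40·23 + 48 = 968 ≡ 48 (mod 92).
So φ(0) = φ(23) while 0 ≠ 23, so φ is not injective.
Since φ is not injective, we find the least positive k with φ(k) = φ(0): this means 40k ≡ 0 (mod 92), i.e. 92 ∣ 40k. Since gcd(40, 92) = 4, dividing through by 4 this holds exactly when 23 ∣ 10k, and as gcd(10, 23) = 1, exactly when 23 ∣ k.
The smallest positive such k is 23.

23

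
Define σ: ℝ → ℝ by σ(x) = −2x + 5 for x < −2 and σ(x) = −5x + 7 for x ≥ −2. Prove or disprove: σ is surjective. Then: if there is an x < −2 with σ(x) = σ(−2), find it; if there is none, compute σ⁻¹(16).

Both pieces are strictly decreasing (slopes −2 and −5), so each is injective on its own interval.
The left piece maps (−∞, −2) onto (9, ∞); the right piece maps [−2, ∞) onto (−∞, 17].
The union (9, ∞) ∪ (−∞, 17] covers ℝ, so σ is surjective.
For the follow-up: the images overlap, so an x < −2 with σ(x) = σ(−2) exists. σ(−2) = 17; solving −2x + 5 = 17 for x < −2 gives x = (17 − 5)/(−2) = −6.

-6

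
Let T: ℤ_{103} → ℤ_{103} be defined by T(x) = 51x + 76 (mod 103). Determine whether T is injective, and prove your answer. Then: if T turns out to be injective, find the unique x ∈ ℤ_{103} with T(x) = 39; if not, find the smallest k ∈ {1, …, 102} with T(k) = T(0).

Recall: T is injective if T(x_1) = T(x_2) implies x_1 = x_2.
Suppose T(x_1) = T(x_2) in ℤ_{103}. Then 51x_1 + 76 ≡ 51x_2 + 76 (mod 103), so 51(x_1 − x_2) ≡ 0 (mod 103).
Since gcd(51, 103) = 1, 51 is invertible modulo 103, thus x_1 − x_2 ≡ 0 (mod 103), i.e. x_1 = x_2.
Therefore T is injective.
We now compute 51⁻¹ mod 103 explicitly. Euclid's algorithm: 103 = 2·51 + 1; back-substituting gives 1 = 101·51 − 50·103, so 51⁻¹ ≡ 101 (mod 103).
Since T is injective, we compute T⁻¹(39): solve 51x + 76 ≡ 39 (mod 103), i.e. 51x ≡ 66 (mod 103).
Multiplying by 51⁻¹ = 101 gives x ≡ 101·66 = 6666 = 64·103 + 74 ≡ 74 (mod 103).
Check: T(74) = 51·74 + 76 = 3850 = 37·103 + 39 ≡ 39 (mod 103).

74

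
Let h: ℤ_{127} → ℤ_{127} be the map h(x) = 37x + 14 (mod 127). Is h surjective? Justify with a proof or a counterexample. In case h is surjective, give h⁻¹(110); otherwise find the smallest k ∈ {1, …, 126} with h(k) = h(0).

109

Since gcd(37, 127) = 1, 37 is invertible modulo 127. Euclid's algorithm: 127 = 3·37 + 16, 37 = 2·16 + 5, 16 = 3·5 + 1; back-substituting gives 1 = 103·37 − 30·127, so 37⁻¹ ≡ 103 (mod 127).
For any y ∈ ℤ_{127}, x = 103(y − 14) mod 127 satisfies h(x) = 37·103(y − 14) + 14 ≡ y (since 37·103 ≡ 1 mod 127). So every y has a preimage.
So h is surjective.
Since h is surjective, we find h⁻¹(110): we need 37x ≡ 110 − 14 ≡ 96 (mod 127). Using 37⁻¹ = 103: x ≡ 103·96 = 9888 = 77·127 + 109, so x = 109.
Check: h(109) = 37·109 + 14 = 4047 = 31·127 + 110 ≡ 110 (mod 127).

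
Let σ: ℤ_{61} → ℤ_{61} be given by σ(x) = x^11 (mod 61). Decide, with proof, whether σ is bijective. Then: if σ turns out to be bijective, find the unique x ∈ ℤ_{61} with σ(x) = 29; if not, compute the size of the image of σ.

Since 61 is prime, the nonzero elements of ℤ_{61} form a cyclic group of order 60.
As gcd(11, 60) = 1, raising to the 11th power is a bijection on this group: if x_1^11 ≡ x_2^11 then (x_1x_2^{−1})^11 = 1, and the only element of order dividing gcd(11, 60) = 1 is 1, so x_1 = x_2.
With σ(0) = 0 this makes σ injective on all of ℤ_{61}, hence bijective (finite equal-size domain and codomain). In particular σ is bijective.
Since σ is bijective, we find the preimage of 29. The inverse of x ↦ x^11 on (ℤ_{61})^× is x ↦ x^11, because 11·11 = 121 = 2·60 + 1 ≡ 1 (mod 60) and x^{60} = 1 for x ≠ 0 (Fermat). So σ⁻¹(29) = 29^11 mod 61.
Repeated squaring mod 61: 29^1 ≡ 29, 29^2 ≡ 29² = 841 ≡ 48, 29^4 ≡ 48² = 2304 ≡ 47, 29^8 ≡ 47² = 2209 ≡ 13. Since 11 = 8 + 2 + 1, 29^11 ≡ 13·48·29: 13·48 = 624 ≡ 14, then 14·29 = 406 ≡ 40. So 29^11 ≡ 40 (mod 61).
Hence σ⁻¹(29) = 40.

40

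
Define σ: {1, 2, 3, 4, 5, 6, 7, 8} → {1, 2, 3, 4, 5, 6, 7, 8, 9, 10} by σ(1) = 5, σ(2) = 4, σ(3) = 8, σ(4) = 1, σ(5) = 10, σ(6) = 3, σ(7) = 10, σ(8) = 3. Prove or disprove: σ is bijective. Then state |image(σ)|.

6

σ(5) = 10 = σ(7) with 5 ≠ 7, so σ is not injective, hence not bijective.
The image of σ is {1, 3, 4, 5, 8, 10}, which has 6 elements.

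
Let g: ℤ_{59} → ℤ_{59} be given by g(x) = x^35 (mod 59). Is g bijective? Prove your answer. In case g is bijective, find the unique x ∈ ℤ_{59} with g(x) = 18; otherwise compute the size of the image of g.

Since 59 is prime, the nonzero elements of ℤ_{59} form a cyclic group of order 58.
As gcd(35, 58) = 1, raising to the 35th power is a bijection on this group: if s^35 ≡ t^35 then (st^{−1})^35 = 1, and the only element of order dividing gcd(35, 58) = 1 is 1, so s = t.
With g(0) = 0 this makes g injective on all of ℤ_{59}, hence bijective (finite equal-size domain and codomain). In particular g is bijective.
Since g is bijective, we find the preimage of 18. The inverse of x ↦ x^35 on (ℤ_{59})^× is x ↦ x^5, because 35·5 = 175 = 3·58 + 1 ≡ 1 (mod 58) and x^{58} = 1 for x ≠ 0 (Fermat). So g⁻¹(18) = 18^5 mod 59.
Repeated squaring mod 59: 18^1 ≡ 18, 18^2 ≡ 18² = 324 ≡ 29, 18^4 ≡ 29² = 841 ≡ 15. Since 5 = 4 + 1, 18^5 ≡ 15·18: 15·18 = 270 ≡ 34. So 18^5 ≡ 34 (mod 59).
Hence g⁻¹(18) = 34.

34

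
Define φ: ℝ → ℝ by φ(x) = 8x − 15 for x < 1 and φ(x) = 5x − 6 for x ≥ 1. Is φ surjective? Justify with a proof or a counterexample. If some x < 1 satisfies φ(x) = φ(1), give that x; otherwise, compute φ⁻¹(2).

Both pieces are strictly increasing (slopes 8 and 5), so each is injective on its own interval.
The left piece maps (−∞, 1) onto (−∞, −7); the right piece maps [1, ∞) onto [−1, ∞).
The union (−∞, −7) ∪ [−1, ∞) omits the interval between −7 and −1; in particular −7 has no preimage. So φ is not surjective.
Because the two images are disjoint, no x < 1 has φ(x) = φ(1), so we compute φ⁻¹(2): 2 lies in [−1, ∞), so solve 5x − 6 = 2: x = (2 + 6)/5 = 8/5.

8/5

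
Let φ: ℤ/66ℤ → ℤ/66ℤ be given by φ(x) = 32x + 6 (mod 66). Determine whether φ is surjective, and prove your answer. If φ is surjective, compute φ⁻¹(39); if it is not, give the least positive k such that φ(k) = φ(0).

33

Since gcd(32, 66) = 2, we have 32x ≡ 0 (mod 2) for all x, so φ(x) ≡ 0 (mod 2).
But 1 ≢ 0 (mod 2), so 1 ∈ ℤ/66ℤ has no preimage. Thus φ is not surjective.
Since φ is not surjective, we find the least positive k with φ(k) = φ(0): this means 32k ≡ 0 (mod 66), i.e. 66 ∣ 32k. Since gcd(32, 66) = 2, dividing through by 2 this holds exactly when 33 ∣ 16k, and as gcd(16, 33) = 1, exactly when 33 ∣ k.
The smallest positive such k is 33.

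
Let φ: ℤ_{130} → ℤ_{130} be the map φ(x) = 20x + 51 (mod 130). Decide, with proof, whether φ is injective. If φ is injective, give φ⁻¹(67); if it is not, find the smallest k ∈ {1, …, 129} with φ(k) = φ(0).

We have gcd(20, 130) = 10 > 1. Taking x_1 = 0 and x_2 = 13: φ(0) = 51 and φ(13) = 20·13 + 51 = 311 ≡ 51 (mod 130).
So φ(0) = φ(13) while 0 ≠ 13, hence φ is not injective.
Since φ is not injective, we find the least positive k with φ(k) = φ(0): this means 20k ≡ 0 (mod 130), i.e. 130 ∣ 20k. Since gcd(20, 130) = 10, dividing through by 10 this holds exactly when 13 ∣ 2k, and as gcd(2, 13) = 1, exactly when 13 ∣ k.
The smallest positive such k is 13.

13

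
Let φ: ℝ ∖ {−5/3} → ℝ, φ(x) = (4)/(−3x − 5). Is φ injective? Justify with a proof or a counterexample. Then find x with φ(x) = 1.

-3

Suppose φ(x_1) = φ(x_2). Cross-multiplying: (4)(−3x_2 − 5) = (4)(−3x_1 − 5).
Expanding both sides and cancelling the symmetric terms leaves 12·(x_1 − x_2) = 0. Since 12 ≠ 0, x_1 = x_2. Thus φ is injective.
Solving φ(x) = 1: cross-multiplying gives 4 = 1(−3x − 5), which rearranges to 3x = −9, so x = −3.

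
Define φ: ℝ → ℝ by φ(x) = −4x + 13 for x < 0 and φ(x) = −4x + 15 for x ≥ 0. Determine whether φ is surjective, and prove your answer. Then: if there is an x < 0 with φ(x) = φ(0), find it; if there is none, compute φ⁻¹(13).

-1/2

Both pieces are strictly decreasing (slopes −4 and −4), so each is injective on its own interval.
The left piece maps (−∞, 0) onto (13, ∞); the right piece maps [0, ∞) onto (−∞, 15].
The union (13, ∞) ∪ (−∞, 15] covers ℝ, so φ is surjective.
For the follow-up: the images overlap, so an x < 0 with φ(x) = φ(0) exists. φ(0) = 15; solving −4x + 13 = 15 for x < 0 gives x = (15 − 13)/(−4) = −1/2.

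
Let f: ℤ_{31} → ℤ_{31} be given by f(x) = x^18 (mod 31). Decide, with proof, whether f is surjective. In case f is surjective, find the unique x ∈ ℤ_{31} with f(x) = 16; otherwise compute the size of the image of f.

6

f(1) = 1^18 = 1.
f(5): Repeated squaring mod 31: 5^1 ≡ 5, 5^2 ≡ 5² = 25, 5^4 ≡ 25² = 625 ≡ 5, 5^8 ≡ 5² = 25, 5^16 ≡ 25² = 625 ≡ 5. Since 18 = 16 + 2, 5^18 ≡ 5·25: 5·25 = 125 ≡ 1. So 5^18 ≡ 1 (mod 31).
So f(1) = f(5) = 1 while 1 ≠ 5, so f is not injective.
A non-injective map from the 31-element set ℤ_{31} to itself takes at most 30 distinct values, so it cannot be surjective. Thus f is not surjective.
Since f is not surjective, we determine |image(f)|. Computing x^18 mod 31 for each x (by repeated squaring, reducing mod 31 at every step), the values f(0), f(1), …, f(30) are: 0, 1, 8, 4, 2, 1, 1, 2, 16, 16, 8, 2, 8, 4, 16, 4, 4, 16, 4, 8, 2, 8, 16, 16, 2, 1, 1, 2, 4, 8, 1.
The distinct values are {0, 1, 2, 4, 8, 16}; there are 6 of them.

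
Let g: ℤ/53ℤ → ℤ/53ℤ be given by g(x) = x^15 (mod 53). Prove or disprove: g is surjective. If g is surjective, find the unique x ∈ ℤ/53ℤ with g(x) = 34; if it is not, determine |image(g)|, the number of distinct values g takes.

26

Since 53 is prime, the nonzero elements of ℤ/53ℤ form a cyclic group of order 52.
As gcd(15, 52) = 1, raising to the 15th power is a bijection on this group: if s^15 ≡ t^15 then (st^{−1})^15 = 1, and the only element of order dividing gcd(15, 52) = 1 is 1, so s = t.
With g(0) = 0 this makes g injective on all of ℤ/53ℤ, hence bijective (finite equal-size domain and codomain). In particular g is surjective.
Since g is surjective, we find the preimage of 34. The inverse of x ↦ x^15 on (ℤ/53ℤ)^× is x ↦ x^7, because 15·7 = 105 = 2·52 + 1 ≡ 1 (mod 52) and x^{52} = 1 for x ≠ 0 (Fermat). So g⁻¹(34) = 34^7 mod 53.
Repeated squaring mod 53: 34^1 ≡ 34, 34^2 ≡ 34² = 1156 ≡ 43, 34^4 ≡ 43² = 1849 ≡ 47. Since 7 = 4 + 2 + 1, 34^7 ≡ 47·43·34: 47·43 = 2021 ≡ 7, then 7·34 = 238 ≡ 26. So 34^7 ≡ 26 (mod 53).
Hence g⁻¹(34) = 26.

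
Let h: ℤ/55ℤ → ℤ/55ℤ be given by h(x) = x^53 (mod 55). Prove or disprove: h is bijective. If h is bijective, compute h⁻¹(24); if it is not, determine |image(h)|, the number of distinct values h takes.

29

Computing x^53 mod 55 for each x (by repeated squaring, reducing mod 55 at every step), the values h(0), h(1), …, h(54) are: 0, 1, 52, 38, 9, 15, 51, 2, 28, 14, 10, 11, 12, 8, 49, 20, 26, 7, 13, 39, 25, 21, 22, 23, 19, 5, 31, 37, 18, 24, 50, 36, 32, 33, 34, 30, 16, 42, 48, 29, 35, 6, 47, 43, 44, 45, 41, 27, 53, 4, 40, 46, 17, 3, 54.
Every element of ℤ/55ℤ appears exactly once in this list, so h is a bijection, and in particular bijective.
Since h is bijective, we read off the preimage of 24 from the same table: h(29) = 24, so h⁻¹(24) = 29.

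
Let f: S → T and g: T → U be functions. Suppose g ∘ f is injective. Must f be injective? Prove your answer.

injective

Suppose f(s) = f(t). Applying g: (g ∘ f)(s) = (g ∘ f)(t). Since g ∘ f is injective, s = t. Thus f is injective.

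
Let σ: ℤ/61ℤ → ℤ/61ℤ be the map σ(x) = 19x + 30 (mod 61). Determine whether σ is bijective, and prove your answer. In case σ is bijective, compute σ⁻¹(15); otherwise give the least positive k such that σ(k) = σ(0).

Suppose σ(a) = σ(b) in ℤ/61ℤ. Then 19a + 30 ≡ 19b + 30 (mod 61), hence 19(a − b) ≡ 0 (mod 61).
Since gcd(19, 61) = 1, 19 is invertible modulo 61, so a − b ≡ 0 (mod 61), i.e. a = b.
We now compute 19⁻¹ mod 61 explicitly. Euclid's algorithm: 61 = 3·19 + 4, 19 = 4·4 + 3, 4 = 1·3 + 1; back-substituting gives 1 = 45·19 − 14·61, so 19⁻¹ ≡ 45 (mod 61).
For any y ∈ ℤ/61ℤ, x = 45(y − 30) mod 61 satisfies σ(x) = 19·45(y − 30) + 30 ≡ y (since 19·45 ≡ 1 mod 61). So every y has a preimage.
Thus σ is bijective.
Since σ is bijective, we find σ⁻¹(15): we need 19x ≡ 15 − 30 ≡ 46 (mod 61). Using 19⁻¹ = 45: x ≡ 45·46 = 2070 = 33·61 + 57, so x = 57.
Check: σ(57) = 19·57 + 30 = 1113 = 18·61 + 15 ≡ 15 (mod 61).

57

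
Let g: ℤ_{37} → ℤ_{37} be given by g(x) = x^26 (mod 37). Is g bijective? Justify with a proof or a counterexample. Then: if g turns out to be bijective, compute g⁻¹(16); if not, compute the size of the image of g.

g(18): Repeated squaring mod 37: 18^1 ≡ 18, 18^2 ≡ 18² = 324 ≡ 28, 18^4 ≡ 28² = 784 ≡ 7, 18^8 ≡ 7² = 49 ≡ 12, 18^16 ≡ 12² = 144 ≡ 33. Since 26 = 16 + 8 + 2, 18^26 ≡ 33·12·28: 33·12 = 396 ≡ 26, then 26·28 = 728 ≡ 25. So 18^26 ≡ 25 (mod 37).
g(19): Repeated squaring mod 37: 19^1 ≡ 19, 19^2 ≡ 19² = 361 ≡ 28, 19^4 ≡ 28² = 784 ≡ 7, 19^8 ≡ 7² = 49 ≡ 12, 19^16 ≡ 12² = 144 ≡ 33. Since 26 = 16 + 8 + 2, 19^26 ≡ 33·12·28: 33·12 = 396 ≡ 26, then 26·28 = 728 ≡ 25. So 19^26 ≡ 25 (mod 37).
So g(18) = g(19) = 25 while 18 ≠ 19, so g is not injective, hence not bijective.
Since g is not bijective, we determine |image(g)|. Computing x^26 mod 37 for each x (by repeated squaring, reducing mod 37 at every step), the values g(0), g(1), …, g(36) are: 0, 1, 3, 12, 9, 21, 36, 16, 27, 33, 26, 10, 34, 28, 11, 30, 7, 4, 25, 25, 4, 7, 30, 11, 28, 34, 10, 26, 33, 27, 16, 36, 21, 9, 12, 3, 1.
The distinct values are {0, 1, 3, 4, 7, 9, 10, 11, 12, 16, 21, 25, 26, 27, 28, 30, 33, 34, 36}; there are 19 of them.

19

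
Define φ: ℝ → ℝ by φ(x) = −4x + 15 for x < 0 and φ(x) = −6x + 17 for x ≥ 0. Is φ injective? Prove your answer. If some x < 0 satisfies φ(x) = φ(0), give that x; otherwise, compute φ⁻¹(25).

Both pieces are strictly decreasing (slopes −4 and −6), so each is injective on its own interval.
The left piece maps (−∞, 0) onto (15, ∞); the right piece maps [0, ∞) onto (−∞, 17].
These images overlap. In particular φ(0) = 17 (right piece), and solving −4x + 15 = 17 on the left piece gives x = −1/2 < 0.
So φ(−1/2) = φ(0) with −1/2 ≠ 0, and φ is not injective. This x = −1/2 is the requested value below 0.

-1/2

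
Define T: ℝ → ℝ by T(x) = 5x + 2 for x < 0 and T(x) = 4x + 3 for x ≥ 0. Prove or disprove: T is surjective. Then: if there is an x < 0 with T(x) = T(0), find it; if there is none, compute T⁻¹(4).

1/4

Both pieces are strictly increasing (slopes 5 and 4), so each is injective on its own interval.
The left piece maps (−∞, 0) onto (−∞, 2); the right piece maps [0, ∞) onto [3, ∞).
The union (−∞, 2) ∪ [3, ∞) omits the interval between 2 and 3; in particular 2 has no preimage. So T is not surjective.
Because the two images are disjoint, no x < 0 has T(x) = T(0), so we compute T⁻¹(4): 4 lies in [3, ∞), so solve 4x + 3 = 4: x = (4 − 3)/4 = 1/4.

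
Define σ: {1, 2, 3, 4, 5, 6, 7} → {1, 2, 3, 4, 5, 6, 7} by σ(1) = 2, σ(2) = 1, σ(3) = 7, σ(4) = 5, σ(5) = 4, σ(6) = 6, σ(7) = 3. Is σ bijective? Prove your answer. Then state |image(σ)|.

7

The values 2, 1, 7, 5, 4, 6, 3 are a permutation of {1, 2, 3, 4, 5, 6, 7}: each element appears exactly once.
So σ is injective and surjective, hence bijective.
The image of σ is {1, 2, 3, 4, 5, 6, 7}, which has 7 elements.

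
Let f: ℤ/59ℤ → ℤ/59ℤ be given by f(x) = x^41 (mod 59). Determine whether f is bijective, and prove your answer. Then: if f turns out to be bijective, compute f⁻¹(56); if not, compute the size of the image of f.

40

Since 59 is prime, the nonzero elements of ℤ/59ℤ form a cyclic group of order 58.
As gcd(41, 58) = 1, raising to the 41st power is a bijection on this group: if a^41 ≡ b^41 then (ab^{−1})^41 = 1, and the only element of order dividing gcd(41, 58) = 1 is 1, so a = b.
With f(0) = 0 this makes f injective on all of ℤ/59ℤ, hence bijective (finite equal-size domain and codomain). In particular f is bijective.
Since f is bijective, we find the preimage of 56. The inverse of x ↦ x^41 on (ℤ/59ℤ)^× is x ↦ x^17, because 41·17 = 697 = 12·58 + 1 ≡ 1 (mod 58) and x^{58} = 1 for x ≠ 0 (Fermat). So f⁻¹(56) = 56^17 mod 59.
Repeated squaring mod 59: 56^1 ≡ 56, 56^2 ≡ 56² = 3136 ≡ 9, 56^4 ≡ 9² = 81 ≡ 22, 56^8 ≡ 22² = 484 ≡ 12, 56^16 ≡ 12² = 144 ≡ 26. Since 17 = 16 + 1, 56^17 ≡ 26·56: 26·56 = 1456 ≡ 40. So 56^17 ≡ 40 (mod 59).
Hence f⁻¹(56) = 40.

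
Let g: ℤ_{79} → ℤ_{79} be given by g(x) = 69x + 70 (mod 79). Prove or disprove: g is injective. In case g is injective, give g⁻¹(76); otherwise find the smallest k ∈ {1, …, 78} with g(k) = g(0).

31

Suppose g(x_1) = g(x_2) in ℤ_{79}. Then 69x_1 + 70 ≡ 69x_2 + 70 (mod 79), therefore 69(x_1 − x_2) ≡ 0 (mod 79).
Since gcd(69, 79) = 1, 69 is invertible modulo 79, so x_1 − x_2 ≡ 0 (mod 79), i.e. x_1 = x_2.
Thus g is injective.
We now compute 69⁻¹ mod 79 explicitly. Euclid's algorithm: 79 = 1·69 + 10, 69 = 6·10 + 9, 10 = 1·9 + 1; back-substituting gives 1 = 71·69 − 62·79, so 69⁻¹ ≡ 71 (mod 79).
Since g is injective, we find g⁻¹(76): we need 69x ≡ 76 − 70 ≡ 6 (mod 79). Using 69⁻¹ = 71: x ≡ 71·6 = 426 = 5·79 + 31, so x = 31.
Check: g(31) = 69·31 + 70 = 2209 = 27·79 + 76 ≡ 76 (mod 79).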